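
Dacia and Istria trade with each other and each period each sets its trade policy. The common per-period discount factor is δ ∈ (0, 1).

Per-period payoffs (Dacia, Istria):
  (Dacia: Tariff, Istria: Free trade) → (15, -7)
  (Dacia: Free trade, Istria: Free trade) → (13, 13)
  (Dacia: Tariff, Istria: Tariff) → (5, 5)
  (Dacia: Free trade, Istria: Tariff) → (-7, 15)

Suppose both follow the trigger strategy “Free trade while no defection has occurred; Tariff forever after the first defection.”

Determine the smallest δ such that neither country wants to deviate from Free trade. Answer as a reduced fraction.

1/5

13/(1−δ) ≥ 15 + 5δ/(1−δ)
13 ≥ 15 − 10δ
δ ≥ 2/10 = 1/5.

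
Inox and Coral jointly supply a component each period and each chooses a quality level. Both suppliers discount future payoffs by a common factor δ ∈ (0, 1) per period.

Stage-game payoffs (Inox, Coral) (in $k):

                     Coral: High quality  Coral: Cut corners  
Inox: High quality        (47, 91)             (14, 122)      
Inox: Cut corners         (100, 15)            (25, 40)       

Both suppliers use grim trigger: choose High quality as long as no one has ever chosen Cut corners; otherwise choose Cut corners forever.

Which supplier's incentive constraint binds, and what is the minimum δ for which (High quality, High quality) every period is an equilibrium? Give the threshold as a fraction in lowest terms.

Inox; δ ≥ 53/75

For Inox: deviation gain 100−47 = 53, per-period punishment loss 47−25 = 22. IC gives δ ≥ 53/75.
For Coral: gain 31, loss 51 per period, so δ ≥ 31/82.
The tighter constraint is Inox's, so cooperation needs δ ≥ 53/75.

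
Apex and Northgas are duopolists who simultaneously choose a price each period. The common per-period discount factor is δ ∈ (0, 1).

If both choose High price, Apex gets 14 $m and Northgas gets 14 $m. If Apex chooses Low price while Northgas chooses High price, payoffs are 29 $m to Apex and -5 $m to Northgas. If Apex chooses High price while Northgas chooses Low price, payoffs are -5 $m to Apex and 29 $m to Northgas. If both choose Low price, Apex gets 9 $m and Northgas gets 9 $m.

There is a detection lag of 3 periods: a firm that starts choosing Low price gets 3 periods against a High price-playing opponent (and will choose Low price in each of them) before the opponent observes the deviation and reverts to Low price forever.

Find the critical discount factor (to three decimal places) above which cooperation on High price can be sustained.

0.909

The best deviation is to choose Low price for all 3 undetected periods, earning 29 each, then 9 forever once detected.
Deviation value: 29(1−δ^3)/(1−δ) + 9δ^3/(1−δ); cooperation value: 14/(1−δ).
IC: 14 ≥ 29(1−δ^3) + 9δ^3 = 29 − 20δ^3.
So δ^3 ≥ 15/20 = 3/4, giving δ ≥ (3/4)^(1/3) ≈ 0.909.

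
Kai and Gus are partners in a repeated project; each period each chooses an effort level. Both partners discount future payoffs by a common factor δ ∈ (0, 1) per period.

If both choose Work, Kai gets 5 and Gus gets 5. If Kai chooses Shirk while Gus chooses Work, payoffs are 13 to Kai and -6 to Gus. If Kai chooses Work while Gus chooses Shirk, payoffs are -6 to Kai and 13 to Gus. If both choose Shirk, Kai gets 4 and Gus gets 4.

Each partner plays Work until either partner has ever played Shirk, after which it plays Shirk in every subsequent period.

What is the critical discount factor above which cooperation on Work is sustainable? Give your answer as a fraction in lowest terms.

8/9

One-period gain from deviating is 13 − 5 = 8. The loss is 5 − 4 = 1 in every subsequent period, with present value 1·δ/(1−δ).
Deviation is unprofitable when 1·δ/(1−δ) ≥ 8, i.e. δ/(1−δ) ≥ 8.
Equivalently δ ≥ 8/(8+1) = 8/9.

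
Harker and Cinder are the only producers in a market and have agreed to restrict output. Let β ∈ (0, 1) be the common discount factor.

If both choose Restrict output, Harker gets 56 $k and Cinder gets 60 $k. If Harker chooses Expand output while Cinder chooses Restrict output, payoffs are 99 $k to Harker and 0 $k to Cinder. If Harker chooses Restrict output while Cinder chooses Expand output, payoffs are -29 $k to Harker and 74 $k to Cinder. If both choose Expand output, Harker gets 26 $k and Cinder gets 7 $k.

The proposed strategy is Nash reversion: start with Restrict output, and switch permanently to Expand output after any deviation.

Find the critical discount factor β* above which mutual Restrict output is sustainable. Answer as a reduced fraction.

For Harker: deviation gain 99−56 = 43, per-period punishment loss 56−26 = 30. IC gives β ≥ 43/73.
For Cinder: gain 14, loss 53 per period, so β ≥ 14/67.
The tighter constraint is Harker's, so cooperation needs β ≥ 43/73.

43/73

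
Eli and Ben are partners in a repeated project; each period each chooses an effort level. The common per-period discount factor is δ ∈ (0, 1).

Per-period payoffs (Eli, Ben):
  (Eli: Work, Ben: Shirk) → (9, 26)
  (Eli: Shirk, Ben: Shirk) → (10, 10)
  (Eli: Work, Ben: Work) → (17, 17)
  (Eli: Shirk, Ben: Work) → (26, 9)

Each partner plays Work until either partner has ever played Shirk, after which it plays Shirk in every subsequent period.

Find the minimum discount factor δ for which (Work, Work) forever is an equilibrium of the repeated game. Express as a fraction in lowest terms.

9/16

17/(1−δ) ≥ 26 + 10δ/(1−δ)
17 ≥ 26 − 16δ
δ ≥ 9/16.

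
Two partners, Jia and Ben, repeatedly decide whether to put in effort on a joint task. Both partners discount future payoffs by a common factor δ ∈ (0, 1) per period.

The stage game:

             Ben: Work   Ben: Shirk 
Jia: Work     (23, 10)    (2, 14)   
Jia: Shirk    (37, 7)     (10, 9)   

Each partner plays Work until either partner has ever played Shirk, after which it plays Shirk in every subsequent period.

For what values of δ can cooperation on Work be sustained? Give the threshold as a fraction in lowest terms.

Jia: cooperation gives 23 each period; deviation gives 37 once then 10 forever.
  23/(1−δ) ≥ 37 + 10δ/(1−δ) ⇒ δ ≥ 14/27.
Ben: cooperation gives 10 each period; deviation gives 14 once then 9 forever.
  δ ≥ 4/5.
Both must hold, so the binding constraint is Ben's: δ ≥ 4/5.

4/5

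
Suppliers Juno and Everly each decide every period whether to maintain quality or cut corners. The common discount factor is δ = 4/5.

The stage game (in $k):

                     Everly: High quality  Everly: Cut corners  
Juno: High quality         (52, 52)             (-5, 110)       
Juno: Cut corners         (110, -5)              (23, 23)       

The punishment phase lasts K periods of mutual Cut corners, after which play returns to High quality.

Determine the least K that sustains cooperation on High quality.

4

No profitable deviation requires (52−23)(δ+…+δ^K) ≥ 110−52, i.e. δ+…+δ^K ≥ 2 ≈ 2.0000.
With δ = 4/5, the partial sums are K=1: 0.8000, K=2: 1.4400, K=3: 1.9520, K=4: 2.3616.
K = 4 is the first length at which the sum reaches 2.0000.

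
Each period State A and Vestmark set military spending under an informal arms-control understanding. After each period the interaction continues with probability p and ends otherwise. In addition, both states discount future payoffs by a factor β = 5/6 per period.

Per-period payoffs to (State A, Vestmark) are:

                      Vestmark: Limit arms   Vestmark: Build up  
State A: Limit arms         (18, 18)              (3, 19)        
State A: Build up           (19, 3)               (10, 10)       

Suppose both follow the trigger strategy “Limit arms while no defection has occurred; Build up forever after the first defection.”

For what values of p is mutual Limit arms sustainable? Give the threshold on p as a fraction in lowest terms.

2/15

Expected continuation weight on next period's payoff is β·p = 5/6·p, which plays the role of the discount factor.
Cooperation requires 5/6·p ≥ (19−18)/(19−10) = 1/9, hence p ≥ 2/15.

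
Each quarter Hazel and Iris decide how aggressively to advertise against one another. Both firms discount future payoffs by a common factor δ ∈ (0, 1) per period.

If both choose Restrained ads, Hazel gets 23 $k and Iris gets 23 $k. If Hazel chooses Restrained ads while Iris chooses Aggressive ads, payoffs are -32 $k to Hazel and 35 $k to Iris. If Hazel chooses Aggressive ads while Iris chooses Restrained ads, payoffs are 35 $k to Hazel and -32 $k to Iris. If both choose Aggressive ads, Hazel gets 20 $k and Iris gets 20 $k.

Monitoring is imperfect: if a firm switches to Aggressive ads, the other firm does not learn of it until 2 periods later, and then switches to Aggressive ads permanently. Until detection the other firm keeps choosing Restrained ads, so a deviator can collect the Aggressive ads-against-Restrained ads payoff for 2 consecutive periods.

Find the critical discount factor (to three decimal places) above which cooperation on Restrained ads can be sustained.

A deviator earns 35 for 2 periods, then 20 forever; cooperating earns 23 forever. Multiplying the IC by (1−δ):
23 ≥ 35(1−δ^2) + 20δ^2, so 15·δ^2 ≥ 12 and δ^2 ≥ 4/5.
δ ≥ (4/5)^(1/2) ≈ 0.894.

0.894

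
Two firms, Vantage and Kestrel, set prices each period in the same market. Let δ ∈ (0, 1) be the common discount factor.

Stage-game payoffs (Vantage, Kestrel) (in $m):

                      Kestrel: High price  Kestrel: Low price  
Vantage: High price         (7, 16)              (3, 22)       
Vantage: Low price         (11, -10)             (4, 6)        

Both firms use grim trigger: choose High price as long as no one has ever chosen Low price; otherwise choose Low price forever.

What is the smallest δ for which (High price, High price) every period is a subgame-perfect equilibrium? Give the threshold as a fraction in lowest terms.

Vantage: cooperation gives 7 each period; deviation gives 11 once then 4 forever.
  7/(1−δ) ≥ 11 + 4δ/(1−δ) ⇒ δ ≥ 4/7.
Kestrel: cooperation gives 16 each period; deviation gives 22 once then 6 forever.
  δ ≥ 6/16 = 3/8.
Both must hold, so the binding constraint is Vantage's: δ ≥ 4/7.

4/7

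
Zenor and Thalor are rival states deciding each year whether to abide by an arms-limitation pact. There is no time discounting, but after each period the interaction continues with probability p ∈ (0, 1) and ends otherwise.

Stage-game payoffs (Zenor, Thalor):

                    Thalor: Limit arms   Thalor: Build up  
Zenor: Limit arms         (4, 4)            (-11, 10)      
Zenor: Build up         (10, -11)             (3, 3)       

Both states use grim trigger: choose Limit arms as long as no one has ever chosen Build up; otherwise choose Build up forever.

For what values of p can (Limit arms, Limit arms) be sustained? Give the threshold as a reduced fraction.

With no time discounting, the continuation probability p plays the role of the discount factor.
Grim-trigger IC: 4/(1−p) ≥ 10 + 3p/(1−p) ⇒ p ≥ (10−4)/(10−3) = 6/7.

6/7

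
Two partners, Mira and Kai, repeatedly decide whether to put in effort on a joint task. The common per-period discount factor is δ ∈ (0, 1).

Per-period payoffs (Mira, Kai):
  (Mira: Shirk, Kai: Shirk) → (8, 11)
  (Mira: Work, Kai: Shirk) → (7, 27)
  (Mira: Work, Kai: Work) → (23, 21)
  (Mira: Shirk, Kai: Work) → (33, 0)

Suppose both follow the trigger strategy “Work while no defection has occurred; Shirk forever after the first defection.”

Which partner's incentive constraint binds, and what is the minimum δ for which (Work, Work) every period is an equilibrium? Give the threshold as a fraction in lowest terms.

Mira; δ ≥ 2/5

For Mira: deviation gain 33−23 = 10, per-period punishment loss 23−8 = 15. IC gives δ ≥ 10/25 = 2/5.
For Kai: gain 6, loss 10 per period, so δ ≥ 6/16 = 3/8.
The tighter constraint is Mira's, so cooperation needs δ ≥ 2/5.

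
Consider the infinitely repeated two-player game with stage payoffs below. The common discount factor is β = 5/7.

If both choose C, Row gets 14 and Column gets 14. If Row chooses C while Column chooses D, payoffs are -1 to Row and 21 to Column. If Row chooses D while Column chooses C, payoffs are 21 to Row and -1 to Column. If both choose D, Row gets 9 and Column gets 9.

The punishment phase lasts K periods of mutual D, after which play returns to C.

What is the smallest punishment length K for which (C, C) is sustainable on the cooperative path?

No profitable deviation requires (14−9)(β+…+β^K) ≥ 21−14, i.e. β+…+β^K ≥ 7/5 ≈ 1.4000.
With β = 5/7, the partial sums are K=1: 0.7143, K=2: 1.2245, K=3: 1.5889.
K = 3 is the first length at which the sum reaches 1.4000.

3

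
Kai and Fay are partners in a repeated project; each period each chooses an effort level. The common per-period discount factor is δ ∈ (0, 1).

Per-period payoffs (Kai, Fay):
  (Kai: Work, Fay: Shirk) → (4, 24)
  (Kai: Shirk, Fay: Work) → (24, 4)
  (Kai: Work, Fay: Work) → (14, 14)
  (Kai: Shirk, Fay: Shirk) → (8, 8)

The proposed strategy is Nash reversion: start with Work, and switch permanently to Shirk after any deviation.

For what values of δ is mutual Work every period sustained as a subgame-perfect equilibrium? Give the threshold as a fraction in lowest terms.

5/8

One-period gain from deviating is 24 − 14 = 10. The loss is 14 − 8 = 6 in every subsequent period, with present value 6·δ/(1−δ).
Deviation is unprofitable when 6·δ/(1−δ) ≥ 10, i.e. δ/(1−δ) ≥ 5/3.
Equivalently δ ≥ 10/(10+6) = 5/8.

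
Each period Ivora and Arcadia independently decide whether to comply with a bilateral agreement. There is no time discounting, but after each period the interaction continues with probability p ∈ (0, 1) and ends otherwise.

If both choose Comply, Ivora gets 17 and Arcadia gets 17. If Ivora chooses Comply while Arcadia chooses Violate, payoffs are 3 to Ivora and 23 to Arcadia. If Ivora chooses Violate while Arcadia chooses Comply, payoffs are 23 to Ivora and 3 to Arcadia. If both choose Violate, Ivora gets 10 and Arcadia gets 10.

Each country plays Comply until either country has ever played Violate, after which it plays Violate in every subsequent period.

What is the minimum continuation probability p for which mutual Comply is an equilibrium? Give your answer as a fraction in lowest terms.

With no time discounting, the continuation probability p plays the role of the discount factor.
Grim-trigger IC: 17/(1−p) ≥ 23 + 10p/(1−p) ⇒ p ≥ (23−17)/(23−10) = 6/13.

6/13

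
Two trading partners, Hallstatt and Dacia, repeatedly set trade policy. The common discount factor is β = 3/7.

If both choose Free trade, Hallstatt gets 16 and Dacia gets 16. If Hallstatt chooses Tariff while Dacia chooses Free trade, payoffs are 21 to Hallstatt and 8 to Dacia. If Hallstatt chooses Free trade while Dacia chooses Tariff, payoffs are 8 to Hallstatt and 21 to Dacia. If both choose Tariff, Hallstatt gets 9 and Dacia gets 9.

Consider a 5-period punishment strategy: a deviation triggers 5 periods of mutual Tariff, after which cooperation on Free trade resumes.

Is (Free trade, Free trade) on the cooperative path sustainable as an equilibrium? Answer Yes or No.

Comparing payoff streams over the 6 periods until play realigns: cooperate → 16(1+β+…+β^5); deviate → 21 + 9(β+…+β^5).
Cooperation is sustained iff (16−9)(β+…+β^5) ≥ 21−16.
β+…+β^5 = 3/7·(1−(3/7)^5)/(1−3/7) = 0.7392, and (21−16)/(16−9) = 0.7143.
0.7392 ≥ 0.7143, so cooperation is sustainable.

Yes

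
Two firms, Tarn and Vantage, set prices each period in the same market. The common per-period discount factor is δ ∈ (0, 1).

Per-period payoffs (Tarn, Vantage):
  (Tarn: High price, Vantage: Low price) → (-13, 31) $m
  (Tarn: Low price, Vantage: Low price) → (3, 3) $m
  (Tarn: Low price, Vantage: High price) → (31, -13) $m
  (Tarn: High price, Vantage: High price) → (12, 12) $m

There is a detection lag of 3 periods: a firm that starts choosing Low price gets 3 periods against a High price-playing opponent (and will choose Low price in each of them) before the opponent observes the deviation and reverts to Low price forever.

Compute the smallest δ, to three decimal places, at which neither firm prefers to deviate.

0.879

The best deviation is to choose Low price for all 3 undetected periods, earning 31 each, then 3 forever once detected.
Deviation value: 31(1−δ^3)/(1−δ) + 3δ^3/(1−δ); cooperation value: 12/(1−δ).
IC: 12 ≥ 31(1−δ^3) + 3δ^3 = 31 − 28δ^3.
So δ^3 ≥ 19/28, giving δ ≥ (19/28)^(1/3) ≈ 0.879.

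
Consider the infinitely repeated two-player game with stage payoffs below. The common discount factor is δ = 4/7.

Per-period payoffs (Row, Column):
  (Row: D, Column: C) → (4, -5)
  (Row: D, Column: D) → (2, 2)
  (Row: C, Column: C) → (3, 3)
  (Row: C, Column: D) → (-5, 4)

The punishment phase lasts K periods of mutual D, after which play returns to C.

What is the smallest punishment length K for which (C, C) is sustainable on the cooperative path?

Need Σ_{k=1}^{K} δ^k ≥ (4−3)/(3−2) = 1.0000 at δ = 4/7.
At K = 2 the sum is 0.8980 < 1.0000; at K = 3 it is 1.0845 ≥ 1.0000.
So the minimum punishment length is K = 3.

3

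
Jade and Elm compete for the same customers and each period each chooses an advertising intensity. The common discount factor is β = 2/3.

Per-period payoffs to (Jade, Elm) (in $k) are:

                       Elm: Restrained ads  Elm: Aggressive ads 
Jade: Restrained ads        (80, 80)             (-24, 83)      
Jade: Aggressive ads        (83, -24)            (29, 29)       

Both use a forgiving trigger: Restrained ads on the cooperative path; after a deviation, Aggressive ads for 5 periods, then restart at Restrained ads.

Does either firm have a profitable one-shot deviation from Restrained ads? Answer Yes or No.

No

A one-shot deviation gives 83 now, then 29 for 5 periods, then back to 80.
Gain from deviating: (83−80) today; loss: (80−29) in each of the next 5 periods.
No-deviation condition: (80−29)(β+…+β^5) ≥ 83−80, i.e. β+…+β^5 ≥ 1/17.
At β = 2/3: β+…+β^5 = 1.7366 ≥ 0.0588.
So cooperation is sustainable.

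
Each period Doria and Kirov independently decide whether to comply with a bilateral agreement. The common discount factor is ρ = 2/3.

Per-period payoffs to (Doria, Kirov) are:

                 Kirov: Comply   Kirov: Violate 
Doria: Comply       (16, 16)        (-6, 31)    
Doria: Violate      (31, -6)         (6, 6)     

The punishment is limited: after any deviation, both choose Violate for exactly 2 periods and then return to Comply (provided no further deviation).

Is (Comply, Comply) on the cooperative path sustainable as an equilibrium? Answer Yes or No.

A one-shot deviation gives 31 now, then 6 for 2 periods, then back to 16.
Gain from deviating: (31−16) today; loss: (16−6) in each of the next 2 periods.
No-deviation condition: (16−6)(ρ+…+ρ^2) ≥ 31−16, i.e. ρ+…+ρ^2 ≥ 3/2.
At ρ = 2/3: ρ+…+ρ^2 = 1.1111 < 1.5000.
So cooperation is not sustainable.

No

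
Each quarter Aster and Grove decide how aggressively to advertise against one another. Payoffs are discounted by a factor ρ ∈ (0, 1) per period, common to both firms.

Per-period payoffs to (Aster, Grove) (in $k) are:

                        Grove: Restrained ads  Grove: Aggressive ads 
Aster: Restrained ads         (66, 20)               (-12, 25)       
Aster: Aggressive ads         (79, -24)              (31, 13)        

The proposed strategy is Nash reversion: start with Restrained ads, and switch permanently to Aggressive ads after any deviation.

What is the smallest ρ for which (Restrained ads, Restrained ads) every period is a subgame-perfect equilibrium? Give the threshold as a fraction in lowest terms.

Aster: cooperation gives 66 each period; deviation gives 79 once then 31 forever.
  66/(1−ρ) ≥ 79 + 31ρ/(1−ρ) ⇒ ρ ≥ 13/48.
Grove: cooperation gives 20 each period; deviation gives 25 once then 13 forever.
  ρ ≥ 5/12.
Both must hold, so the binding constraint is Grove's: ρ ≥ 5/12.

5/12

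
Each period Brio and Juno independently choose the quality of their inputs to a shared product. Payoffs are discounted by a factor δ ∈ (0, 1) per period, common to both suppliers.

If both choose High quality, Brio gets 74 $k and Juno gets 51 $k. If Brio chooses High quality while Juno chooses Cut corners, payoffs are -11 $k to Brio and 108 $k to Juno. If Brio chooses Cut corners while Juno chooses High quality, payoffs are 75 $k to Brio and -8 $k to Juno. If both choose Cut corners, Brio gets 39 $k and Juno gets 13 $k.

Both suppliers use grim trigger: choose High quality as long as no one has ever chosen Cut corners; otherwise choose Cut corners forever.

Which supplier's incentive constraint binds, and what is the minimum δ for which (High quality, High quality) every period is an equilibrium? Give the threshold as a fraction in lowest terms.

Juno; δ ≥ 3/5

Brio: cooperation gives 74 each period; deviation gives 75 once then 39 forever.
  74/(1−δ) ≥ 75 + 39δ/(1−δ) ⇒ δ ≥ 1/36.
Juno: cooperation gives 51 each period; deviation gives 108 once then 13 forever.
  δ ≥ 57/95 = 3/5.
Both must hold, so the binding constraint is Juno's: δ ≥ 3/5.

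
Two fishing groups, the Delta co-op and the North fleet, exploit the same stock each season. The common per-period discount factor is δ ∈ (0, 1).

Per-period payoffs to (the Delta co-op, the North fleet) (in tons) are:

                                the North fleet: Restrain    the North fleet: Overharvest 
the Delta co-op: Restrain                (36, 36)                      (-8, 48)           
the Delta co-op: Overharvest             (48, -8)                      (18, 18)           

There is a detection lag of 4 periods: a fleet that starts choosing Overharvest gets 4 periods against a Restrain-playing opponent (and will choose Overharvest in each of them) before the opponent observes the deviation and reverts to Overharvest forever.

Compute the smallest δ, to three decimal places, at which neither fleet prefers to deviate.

Deviating for the 4 undetected periods gains 48−36 = 12 per period over cooperation, then loses 36−18 = 18 per period forever once punishment starts.
Gain: 12(1 + δ + … + δ^3); loss: 18·δ^4/(1−δ).
No profitable deviation ⇔ 12(1−δ^4) ≤ 18·δ^4, i.e. δ^4 ≥ 12/(12+18) = 2/5.
Hence δ ≥ (2/5)^(1/4) ≈ 0.795.

0.795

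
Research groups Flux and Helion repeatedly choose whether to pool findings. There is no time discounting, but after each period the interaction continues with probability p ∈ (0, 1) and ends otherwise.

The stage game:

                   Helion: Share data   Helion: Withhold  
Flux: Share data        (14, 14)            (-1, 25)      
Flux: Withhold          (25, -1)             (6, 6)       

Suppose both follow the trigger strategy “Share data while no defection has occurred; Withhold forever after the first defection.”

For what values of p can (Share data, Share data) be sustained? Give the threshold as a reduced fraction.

With no time discounting, the continuation probability p plays the role of the discount factor.
Grim-trigger IC: 14/(1−p) ≥ 25 + 6p/(1−p) ⇒ p ≥ (25−14)/(25−6) = 11/19.

11/19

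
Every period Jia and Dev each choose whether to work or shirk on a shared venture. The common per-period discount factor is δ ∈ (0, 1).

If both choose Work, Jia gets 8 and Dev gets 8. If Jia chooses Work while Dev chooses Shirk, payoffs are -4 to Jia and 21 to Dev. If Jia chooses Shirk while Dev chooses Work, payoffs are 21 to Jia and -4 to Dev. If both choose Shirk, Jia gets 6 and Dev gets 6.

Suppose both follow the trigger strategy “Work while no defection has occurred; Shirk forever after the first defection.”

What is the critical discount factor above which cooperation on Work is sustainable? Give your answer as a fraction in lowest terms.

One-period gain from deviating is 21 − 8 = 13. The loss is 8 − 6 = 2 in every subsequent period, with present value 2·δ/(1−δ).
Deviation is unprofitable when 2·δ/(1−δ) ≥ 13, i.e. δ/(1−δ) ≥ 13/2.
Equivalently δ ≥ 13/(13+2) = 13/15.

13/15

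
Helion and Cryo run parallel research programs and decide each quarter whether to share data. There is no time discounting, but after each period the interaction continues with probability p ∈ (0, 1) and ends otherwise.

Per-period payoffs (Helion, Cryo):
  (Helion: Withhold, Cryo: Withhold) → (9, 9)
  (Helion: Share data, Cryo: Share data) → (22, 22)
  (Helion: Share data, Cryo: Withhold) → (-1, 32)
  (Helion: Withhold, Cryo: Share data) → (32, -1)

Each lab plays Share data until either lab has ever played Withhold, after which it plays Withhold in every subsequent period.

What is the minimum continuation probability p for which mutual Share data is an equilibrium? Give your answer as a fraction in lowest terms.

With no time discounting, the continuation probability p plays the role of the discount factor.
Grim-trigger IC: 22/(1−p) ≥ 32 + 9p/(1−p) ⇒ p ≥ (32−22)/(32−9) = 10/23.

10/23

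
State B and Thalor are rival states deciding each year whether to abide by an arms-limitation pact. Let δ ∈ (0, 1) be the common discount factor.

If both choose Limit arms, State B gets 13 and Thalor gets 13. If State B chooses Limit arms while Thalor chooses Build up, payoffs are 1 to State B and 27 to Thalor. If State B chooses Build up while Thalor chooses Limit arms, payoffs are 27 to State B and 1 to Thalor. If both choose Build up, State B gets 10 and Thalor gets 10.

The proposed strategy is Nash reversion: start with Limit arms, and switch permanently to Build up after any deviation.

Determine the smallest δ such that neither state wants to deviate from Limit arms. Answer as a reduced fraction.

14/17

Cooperation forever yields 13 each period: 13/(1−δ).
Deviating yields 27 once, then 10 forever: 27 + 10δ/(1−δ).
No profitable deviation requires 13/(1−δ) ≥ 27 + 10δ/(1−δ).
Multiplying by (1−δ): 13 ≥ 27(1−δ) + 10δ = 27 − 17δ.
So 17δ ≥ 14, i.e. δ ≥ 14/17.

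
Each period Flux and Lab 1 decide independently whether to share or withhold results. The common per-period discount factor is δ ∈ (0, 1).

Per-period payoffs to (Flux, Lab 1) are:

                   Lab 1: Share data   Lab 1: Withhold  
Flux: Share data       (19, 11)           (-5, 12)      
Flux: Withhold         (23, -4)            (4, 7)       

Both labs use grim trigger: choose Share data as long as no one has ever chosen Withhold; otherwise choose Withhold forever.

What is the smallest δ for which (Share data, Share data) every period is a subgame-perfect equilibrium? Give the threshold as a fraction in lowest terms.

Flux: cooperation gives 19 each period; deviation gives 23 once then 4 forever.
  19/(1−δ) ≥ 23 + 4δ/(1−δ) ⇒ δ ≥ 4/19.
Lab 1: cooperation gives 11 each period; deviation gives 12 once then 7 forever.
  δ ≥ 1/5.
Both must hold, so the binding constraint is Flux's: δ ≥ 4/19.

4/19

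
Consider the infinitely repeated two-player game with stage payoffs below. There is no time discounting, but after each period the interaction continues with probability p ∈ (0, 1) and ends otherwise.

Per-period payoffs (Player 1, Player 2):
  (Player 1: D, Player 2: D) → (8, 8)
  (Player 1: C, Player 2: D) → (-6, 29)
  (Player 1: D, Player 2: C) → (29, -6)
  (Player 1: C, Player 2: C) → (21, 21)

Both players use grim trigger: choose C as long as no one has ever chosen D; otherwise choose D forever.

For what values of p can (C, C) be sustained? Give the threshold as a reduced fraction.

Expected cooperation value is 21 + p·21 + p²·21 + … = 21/(1−p); deviation gives 29 + p·8/(1−p).
21 ≥ 29(1−p) + 8p ⇒ 21p ≥ 8 ⇒ p ≥ 8/21.

8/21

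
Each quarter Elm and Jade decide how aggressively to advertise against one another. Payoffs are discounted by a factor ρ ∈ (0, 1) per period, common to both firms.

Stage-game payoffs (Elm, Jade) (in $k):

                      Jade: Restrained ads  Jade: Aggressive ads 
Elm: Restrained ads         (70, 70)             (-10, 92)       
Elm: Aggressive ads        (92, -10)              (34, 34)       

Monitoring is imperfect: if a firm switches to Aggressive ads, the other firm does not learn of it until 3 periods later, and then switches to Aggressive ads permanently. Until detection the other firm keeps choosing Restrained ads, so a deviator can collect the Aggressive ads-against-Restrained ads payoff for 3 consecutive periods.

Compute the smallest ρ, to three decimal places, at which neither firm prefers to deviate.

The best deviation is to choose Aggressive ads for all 3 undetected periods, earning 92 each, then 34 forever once detected.
Deviation value: 92(1−ρ^3)/(1−ρ) + 34ρ^3/(1−ρ); cooperation value: 70/(1−ρ).
IC: 70 ≥ 92(1−ρ^3) + 34ρ^3 = 92 − 58ρ^3.
So ρ^3 ≥ 22/58 = 11/29, giving ρ ≥ (11/29)^(1/3) ≈ 0.724.

0.724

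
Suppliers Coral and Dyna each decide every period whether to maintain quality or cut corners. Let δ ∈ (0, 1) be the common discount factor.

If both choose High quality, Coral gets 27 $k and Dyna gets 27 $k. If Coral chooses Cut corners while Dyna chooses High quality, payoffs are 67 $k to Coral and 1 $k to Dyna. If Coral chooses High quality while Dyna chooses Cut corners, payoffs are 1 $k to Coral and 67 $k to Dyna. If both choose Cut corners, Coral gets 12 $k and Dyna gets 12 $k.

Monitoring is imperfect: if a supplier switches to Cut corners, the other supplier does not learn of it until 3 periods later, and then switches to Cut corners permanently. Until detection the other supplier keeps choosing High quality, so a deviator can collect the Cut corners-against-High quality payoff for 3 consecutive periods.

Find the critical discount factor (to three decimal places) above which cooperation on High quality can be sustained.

Deviating for the 3 undetected periods gains 67−27 = 40 per period over cooperation, then loses 27−12 = 15 per period forever once punishment starts.
Gain: 40(1 + δ + … + δ^2); loss: 15·δ^3/(1−δ).
No profitable deviation ⇔ 40(1−δ^3) ≤ 15·δ^3, i.e. δ^3 ≥ 40/(40+15) = 8/11.
Hence δ ≥ (8/11)^(1/3) ≈ 0.899.

0.899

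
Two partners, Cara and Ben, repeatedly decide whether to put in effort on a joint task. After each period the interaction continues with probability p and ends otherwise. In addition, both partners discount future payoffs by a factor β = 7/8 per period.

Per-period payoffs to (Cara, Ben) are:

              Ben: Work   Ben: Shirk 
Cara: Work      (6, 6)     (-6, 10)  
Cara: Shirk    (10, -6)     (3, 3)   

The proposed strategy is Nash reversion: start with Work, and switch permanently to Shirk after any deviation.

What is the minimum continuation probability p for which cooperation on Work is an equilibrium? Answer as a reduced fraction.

32/49

Expected continuation weight on next period's payoff is β·p = 7/8·p, which plays the role of the discount factor.
Cooperation requires 7/8·p ≥ (10−6)/(10−3) = 4/7, hence p ≥ 32/49.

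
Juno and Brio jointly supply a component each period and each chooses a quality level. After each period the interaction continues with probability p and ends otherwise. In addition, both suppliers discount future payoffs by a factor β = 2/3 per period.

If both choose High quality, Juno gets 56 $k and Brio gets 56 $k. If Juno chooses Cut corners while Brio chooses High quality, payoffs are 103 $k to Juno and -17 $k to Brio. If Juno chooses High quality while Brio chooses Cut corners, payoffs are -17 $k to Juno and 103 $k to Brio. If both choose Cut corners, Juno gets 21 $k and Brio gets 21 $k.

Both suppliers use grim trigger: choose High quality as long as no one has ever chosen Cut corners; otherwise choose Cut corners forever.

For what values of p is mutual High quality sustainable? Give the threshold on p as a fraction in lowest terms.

141/164

With continuation probability p and discount β, the effective per-period discount factor is βp.
Grim-trigger IC: βp ≥ (103−56)/(103−21) = 47/82.
So p ≥ (47/82)/(2/3) = 141/164.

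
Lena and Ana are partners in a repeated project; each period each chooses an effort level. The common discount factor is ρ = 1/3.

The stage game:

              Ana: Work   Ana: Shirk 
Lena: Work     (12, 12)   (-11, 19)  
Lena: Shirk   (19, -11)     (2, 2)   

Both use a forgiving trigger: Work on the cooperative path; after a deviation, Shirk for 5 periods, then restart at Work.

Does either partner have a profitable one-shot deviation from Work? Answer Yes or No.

Yes

IC: ρ+…+ρ^5 ≥ (19−12)/(12−2) = 7/10.
At ρ = 1/3: partial sum = 0.4979 < 0.7000. Cooperation not sustainable.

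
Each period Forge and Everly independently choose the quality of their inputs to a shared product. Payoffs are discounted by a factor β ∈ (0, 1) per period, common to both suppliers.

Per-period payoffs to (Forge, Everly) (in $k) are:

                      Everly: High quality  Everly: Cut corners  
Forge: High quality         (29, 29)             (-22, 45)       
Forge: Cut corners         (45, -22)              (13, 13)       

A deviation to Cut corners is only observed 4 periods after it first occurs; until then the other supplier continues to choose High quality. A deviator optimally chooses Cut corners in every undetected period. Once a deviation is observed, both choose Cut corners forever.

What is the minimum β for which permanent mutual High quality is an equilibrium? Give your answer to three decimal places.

Deviating for the 4 undetected periods gains 45−29 = 16 per period over cooperation, then loses 29−13 = 16 per period forever once punishment starts.
Gain: 16(1 + β + … + β^3); loss: 16·β^4/(1−β).
No profitable deviation ⇔ 16(1−β^4) ≤ 16·β^4, i.e. β^4 ≥ 16/(16+16) = 1/2.
Hence β ≥ (1/2)^(1/4) ≈ 0.841.

0.841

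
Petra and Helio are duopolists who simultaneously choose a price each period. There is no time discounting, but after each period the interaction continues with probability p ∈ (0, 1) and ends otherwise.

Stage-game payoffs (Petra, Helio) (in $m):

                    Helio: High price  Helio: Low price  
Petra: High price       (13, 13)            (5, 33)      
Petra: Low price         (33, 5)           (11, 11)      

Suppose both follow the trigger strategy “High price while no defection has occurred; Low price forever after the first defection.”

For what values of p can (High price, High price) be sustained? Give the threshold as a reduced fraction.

10/11

With no time discounting, the continuation probability p plays the role of the discount factor.
Grim-trigger IC: 13/(1−p) ≥ 33 + 11p/(1−p) ⇒ p ≥ (33−13)/(33−11) = 10/11.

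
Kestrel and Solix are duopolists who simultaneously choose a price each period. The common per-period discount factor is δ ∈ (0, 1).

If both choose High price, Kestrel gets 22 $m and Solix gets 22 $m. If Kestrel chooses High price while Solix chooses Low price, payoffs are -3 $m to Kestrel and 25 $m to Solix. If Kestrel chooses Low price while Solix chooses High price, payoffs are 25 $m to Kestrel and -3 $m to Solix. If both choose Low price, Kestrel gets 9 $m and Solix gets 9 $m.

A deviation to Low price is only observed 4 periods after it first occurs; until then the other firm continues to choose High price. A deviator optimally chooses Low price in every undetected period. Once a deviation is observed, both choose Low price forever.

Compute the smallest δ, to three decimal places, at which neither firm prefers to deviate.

Deviating for the 4 undetected periods gains 25−22 = 3 per period over cooperation, then loses 22−9 = 13 per period forever once punishment starts.
Gain: 3(1 + δ + … + δ^3); loss: 13·δ^4/(1−δ).
No profitable deviation ⇔ 3(1−δ^4) ≤ 13·δ^4, i.e. δ^4 ≥ 3/(3+13) = 3/16.
Hence δ ≥ (3/16)^(1/4) ≈ 0.658.

0.658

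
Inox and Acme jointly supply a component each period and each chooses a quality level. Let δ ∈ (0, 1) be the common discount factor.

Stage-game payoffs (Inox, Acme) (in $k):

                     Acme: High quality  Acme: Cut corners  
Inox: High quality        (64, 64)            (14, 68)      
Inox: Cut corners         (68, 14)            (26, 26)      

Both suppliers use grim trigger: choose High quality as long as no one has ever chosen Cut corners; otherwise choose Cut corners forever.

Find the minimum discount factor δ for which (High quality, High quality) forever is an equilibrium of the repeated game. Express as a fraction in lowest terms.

64/(1−δ) ≥ 68 + 26δ/(1−δ)
64 ≥ 68 − 42δ
δ ≥ 4/42 = 2/21.

2/21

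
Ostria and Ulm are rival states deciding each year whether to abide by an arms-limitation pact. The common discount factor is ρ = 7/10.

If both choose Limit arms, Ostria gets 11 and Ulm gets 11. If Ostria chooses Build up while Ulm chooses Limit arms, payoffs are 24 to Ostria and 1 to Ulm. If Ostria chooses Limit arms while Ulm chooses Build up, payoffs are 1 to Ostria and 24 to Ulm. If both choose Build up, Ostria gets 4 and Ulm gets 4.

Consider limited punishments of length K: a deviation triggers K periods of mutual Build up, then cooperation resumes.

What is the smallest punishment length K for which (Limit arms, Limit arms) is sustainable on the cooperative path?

5

No profitable deviation requires (11−4)(ρ+…+ρ^K) ≥ 24−11, i.e. ρ+…+ρ^K ≥ 13/7 ≈ 1.8571.
With ρ = 7/10, the partial sums are K=1: 0.7000, K=2: 1.1900, K=3: 1.5330, K=4: 1.7731, K=5: 1.9412.
K = 5 is the first length at which the sum reaches 1.8571.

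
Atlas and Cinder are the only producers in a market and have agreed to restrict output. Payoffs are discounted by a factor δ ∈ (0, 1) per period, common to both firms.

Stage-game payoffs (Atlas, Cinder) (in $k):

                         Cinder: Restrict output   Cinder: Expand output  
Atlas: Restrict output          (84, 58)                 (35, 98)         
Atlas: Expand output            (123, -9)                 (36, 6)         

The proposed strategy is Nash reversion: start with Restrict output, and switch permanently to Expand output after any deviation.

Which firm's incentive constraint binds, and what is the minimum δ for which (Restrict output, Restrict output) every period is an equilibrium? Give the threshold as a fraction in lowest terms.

Atlas; δ ≥ 13/29

Atlas's threshold: (123−84)/(123−36) = 13/29.
Cinder's threshold: (98−58)/(98−6) = 10/23.
13/29 > 10/23, so Atlas binds and δ* = 13/29.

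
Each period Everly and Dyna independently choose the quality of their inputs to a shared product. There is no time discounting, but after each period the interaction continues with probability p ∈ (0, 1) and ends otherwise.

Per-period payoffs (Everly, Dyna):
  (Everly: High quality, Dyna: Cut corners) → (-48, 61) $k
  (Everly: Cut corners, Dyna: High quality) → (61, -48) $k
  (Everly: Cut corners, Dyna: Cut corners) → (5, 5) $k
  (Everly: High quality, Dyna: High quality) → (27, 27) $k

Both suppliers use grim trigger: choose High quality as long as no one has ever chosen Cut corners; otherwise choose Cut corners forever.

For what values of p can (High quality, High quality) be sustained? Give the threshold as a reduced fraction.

Expected cooperation value is 27 + p·27 + p²·27 + … = 27/(1−p); deviation gives 61 + p·5/(1−p).
27 ≥ 61(1−p) + 5p ⇒ 56p ≥ 34 ⇒ p ≥ 34/56 = 17/28.

17/28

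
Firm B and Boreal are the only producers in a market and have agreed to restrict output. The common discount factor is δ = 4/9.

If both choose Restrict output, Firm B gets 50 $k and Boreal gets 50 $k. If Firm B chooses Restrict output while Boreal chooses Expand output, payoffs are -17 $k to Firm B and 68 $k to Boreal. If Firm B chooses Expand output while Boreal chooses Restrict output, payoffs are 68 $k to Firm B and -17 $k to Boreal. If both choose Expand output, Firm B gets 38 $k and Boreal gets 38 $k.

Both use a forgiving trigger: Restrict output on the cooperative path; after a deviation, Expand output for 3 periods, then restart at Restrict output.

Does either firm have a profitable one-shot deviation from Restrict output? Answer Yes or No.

IC: δ+…+δ^3 ≥ (68−50)/(50−38) = 3/2.
At δ = 4/9: partial sum = 0.7298 < 1.5000. Cooperation not sustainable.

Yes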